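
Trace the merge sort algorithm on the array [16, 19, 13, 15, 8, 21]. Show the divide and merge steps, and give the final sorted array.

Merge sort trace:

Split: [16, 19, 13, 15, 8, 21] -> [16, 19, 13] and [15, 8, 21]
  Split: [16, 19, 13] -> [16] and [19, 13]
    Split: [19, 13] -> [19] and [13]
    Merge: [19] + [13] -> [13, 19]
  Merge: [16] + [13, 19] -> [13, 16, 19]
  Split: [15, 8, 21] -> [15] and [8, 21]
    Split: [8, 21] -> [8] and [21]
    Merge: [8] + [21] -> [8, 21]
  Merge: [15] + [8, 21] -> [8, 15, 21]
Merge: [13, 16, 19] + [8, 15, 21] -> [8, 13, 15, 16, 19, 21]

Final sorted array: [8, 13, 15, 16, 19, 21]

The merge sort proceeds by recursively splitting the array and merging sorted halves.
After all merges, the sorted array is [8, 13, 15, 16, 19, 21].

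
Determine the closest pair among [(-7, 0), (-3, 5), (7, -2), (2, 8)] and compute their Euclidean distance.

Computing all pairwise distances among 4 points:

d((-7, 0), (-3, 5)) = 6.4031
d((-7, 0), (7, -2)) = 14.1421
d((-7, 0), (2, 8)) = 12.0416
d((-3, 5), (7, -2)) = 12.2066
d((-3, 5), (2, 8)) = 5.831 <-- minimum
d((7, -2), (2, 8)) = 11.1803

Closest pair: (-3, 5) and (2, 8) with distance 5.831

The closest pair is (-3, 5) and (2, 8) with Euclidean distance 5.831. For 4 points, brute-force pairwise comparison is shown above. For large n, the divide-and-conquer algorithm (sort by x, recurse on halves, check the dividing strip) achieves O(n log n).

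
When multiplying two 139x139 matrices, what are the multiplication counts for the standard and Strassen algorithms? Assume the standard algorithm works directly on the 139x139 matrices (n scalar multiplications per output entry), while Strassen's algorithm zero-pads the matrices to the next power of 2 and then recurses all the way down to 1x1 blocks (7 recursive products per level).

Matrix multiplication for 139x139 matrices:

Strassen's algorithm requires power-of-2 dimensions. Pad 139x139 to 256x256 (next power of 2).

Standard algorithm: 139^3 = 2685619 multiplications
Strassen's algorithm: 7^(log2(256)) = 7^8 = 5764801 multiplications
Difference: 2685619 - 5764801 = -3079182 (Strassen uses MORE here due to padding overhead — for small or just-over-power-of-2 n, padding can outweigh the per-level savings)

Standard: 2685619 multiplications (139^3). Strassen: 5764801 multiplications (7^8, after padding to 256x256). Strassen reduces 8 recursive multiplications to 7 at each level.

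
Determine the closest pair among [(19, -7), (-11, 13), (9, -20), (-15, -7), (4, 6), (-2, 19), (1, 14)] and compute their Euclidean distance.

Computing all pairwise distances among 7 points:

d((19, -7), (-11, 13)) = 36.0555
d((19, -7), (9, -20)) = 16.4012
d((19, -7), (-15, -7)) = 34.0
d((19, -7), (4, 6)) = 19.8494
d((19, -7), (-2, 19)) = 33.4215
d((19, -7), (1, 14)) = 27.6586
d((-11, 13), (9, -20)) = 38.5876
d((-11, 13), (-15, -7)) = 20.3961
d((-11, 13), (4, 6)) = 16.5529
d((-11, 13), (-2, 19)) = 10.8167
d((-11, 13), (1, 14)) = 12.0416
d((9, -20), (-15, -7)) = 27.2947
d((9, -20), (4, 6)) = 26.4764
d((9, -20), (-2, 19)) = 40.5216
d((9, -20), (1, 14)) = 34.9285
d((-15, -7), (4, 6)) = 23.0217
d((-15, -7), (-2, 19)) = 29.0689
d((-15, -7), (1, 14)) = 26.4008
d((4, 6), (-2, 19)) = 14.3178
d((4, 6), (1, 14)) = 8.544
d((-2, 19), (1, 14)) = 5.831 <-- minimum

Closest pair: (-2, 19) and (1, 14) with distance 5.831

The closest pair is (-2, 19) and (1, 14) with Euclidean distance 5.831. For 7 points, brute-force pairwise comparison is shown above. For large n, the divide-and-conquer algorithm (sort by x, recurse on halves, check the dividing strip) achieves O(n log n).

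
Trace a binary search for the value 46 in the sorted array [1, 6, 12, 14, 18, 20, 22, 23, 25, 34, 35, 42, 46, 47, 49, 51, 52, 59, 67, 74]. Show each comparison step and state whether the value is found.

Binary search for 46 in [1, 6, 12, 14, 18, 20, 22, 23, 25, 34, 35, 42, 46, 47, 49, 51, 52, 59, 67, 74]:

lo=0, hi=19, mid=9, arr[mid]=34 -> 34 < 46, search right half
lo=10, hi=19, mid=14, arr[mid]=49 -> 49 > 46, search left half
lo=10, hi=13, mid=11, arr[mid]=42 -> 42 < 46, search right half
lo=12, hi=13, mid=12, arr[mid]=46 -> Found target at index 12!

Binary search finds 46 at index 12 after 4 comparisons. The search repeatedly halves the search space by comparing with the middle element.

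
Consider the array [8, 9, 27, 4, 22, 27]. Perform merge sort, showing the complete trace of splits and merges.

Merge sort trace:

Split: [8, 9, 27, 4, 22, 27] -> [8, 9, 27] and [4, 22, 27]
  Split: [8, 9, 27] -> [8] and [9, 27]
    Split: [9, 27] -> [9] and [27]
    Merge: [9] + [27] -> [9, 27]
  Merge: [8] + [9, 27] -> [8, 9, 27]
  Split: [4, 22, 27] -> [4] and [22, 27]
    Split: [22, 27] -> [22] and [27]
    Merge: [22] + [27] -> [22, 27]
  Merge: [4] + [22, 27] -> [4, 22, 27]
Merge: [8, 9, 27] + [4, 22, 27] -> [4, 8, 9, 22, 27, 27]

Final sorted array: [4, 8, 9, 22, 27, 27]

The merge sort proceeds by recursively splitting the array and merging sorted halves.
After all merges, the sorted array is [4, 8, 9, 22, 27, 27].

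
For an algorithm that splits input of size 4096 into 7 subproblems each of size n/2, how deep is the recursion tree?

For divide and conquer with division factor 2:

Problem sizes at each level:
Level 0: 4096
Level 1: 2048
Level 2: 1024
Level 3: 512
Level 4: 256
Level 5: 128
Level 6: 64
Level 7: 32
Level 8: 16
Level 9: 8
Level 10: 4
Level 11: 2
Level 12: 1

The root is level 0 and the size-1 base case is level 12 (the tree spans levels 0 through 12, i.e. 13 levels counting the root), so the depth is the number of divisions: log_2(4096) = 12

The recursion tree depth is log_2(4096) = 12. At each level, the problem size is divided by 2, so it takes 12 divisions to reduce to a base case of size 1. The algorithm makes 7 recursive calls at each level.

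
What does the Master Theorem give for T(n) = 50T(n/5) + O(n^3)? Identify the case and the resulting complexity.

Master Theorem for T(n) = 50T(n/5) + O(n^3):

a = 50, b = 5, c = 3
log_b(a) = log_5(50) = 2.4307

Case 3: c = 3 > log_5(50) = 2.4307
T(n) = O(n^3) = O(n^3)

For T(n) = 50T(n/5) + O(n^3): log_5(50) = 2.4307. This is Case 3 of the Master Theorem (c > log_b(a), work dominated by root), giving O(n^3).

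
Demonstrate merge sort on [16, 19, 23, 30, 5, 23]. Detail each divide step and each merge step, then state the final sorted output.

Merge sort trace:

Split: [16, 19, 23, 30, 5, 23] -> [16, 19, 23] and [30, 5, 23]
  Split: [16, 19, 23] -> [16] and [19, 23]
    Split: [19, 23] -> [19] and [23]
    Merge: [19] + [23] -> [19, 23]
  Merge: [16] + [19, 23] -> [16, 19, 23]
  Split: [30, 5, 23] -> [30] and [5, 23]
    Split: [5, 23] -> [5] and [23]
    Merge: [5] + [23] -> [5, 23]
  Merge: [30] + [5, 23] -> [5, 23, 30]
Merge: [16, 19, 23] + [5, 23, 30] -> [5, 16, 19, 23, 23, 30]

Final sorted array: [5, 16, 19, 23, 23, 30]

The merge sort proceeds by recursively splitting the array and merging sorted halves.
After all merges, the sorted array is [5, 16, 19, 23, 23, 30].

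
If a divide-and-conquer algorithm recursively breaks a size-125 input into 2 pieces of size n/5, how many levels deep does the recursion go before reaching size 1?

For divide and conquer with division factor 5:

Problem sizes at each level:
Level 0: 125
Level 1: 25
Level 2: 5
Level 3: 1

The root is level 0 and the size-1 base case is level 3 (the tree spans levels 0 through 3, i.e. 4 levels counting the root), so the depth is the number of divisions: log_5(125) = 3

The recursion tree depth is log_5(125) = 3. At each level, the problem size is divided by 5, so it takes 3 divisions to reduce to a base case of size 1. The algorithm makes 2 recursive calls at each level.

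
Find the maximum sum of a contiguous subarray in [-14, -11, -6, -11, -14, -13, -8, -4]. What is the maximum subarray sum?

Using Kadane's algorithm on [-14, -11, -6, -11, -14, -13, -8, -4]:

Scanning through the array:
Position 1 (value -11): max_ending_here = -11, max_so_far = -11
Position 2 (value -6): max_ending_here = -6, max_so_far = -6
Position 3 (value -11): max_ending_here = -11, max_so_far = -6
Position 4 (value -14): max_ending_here = -14, max_so_far = -6
Position 5 (value -13): max_ending_here = -13, max_so_far = -6
Position 6 (value -8): max_ending_here = -8, max_so_far = -6
Position 7 (value -4): max_ending_here = -4, max_so_far = -4

Maximum subarray: [-4]
Maximum sum: -4

The maximum subarray is [-4] with sum -4. This subarray runs from index 7 to index 7.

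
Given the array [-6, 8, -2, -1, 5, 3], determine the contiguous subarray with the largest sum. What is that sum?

Using Kadane's algorithm on [-6, 8, -2, -1, 5, 3]:

Scanning through the array:
Position 1 (value 8): max_ending_here = 8, max_so_far = 8
Position 2 (value -2): max_ending_here = 6, max_so_far = 8
Position 3 (value -1): max_ending_here = 5, max_so_far = 8
Position 4 (value 5): max_ending_here = 10, max_so_far = 10
Position 5 (value 3): max_ending_here = 13, max_so_far = 13

Maximum subarray: [8, -2, -1, 5, 3]
Maximum sum: 13

The maximum subarray is [8, -2, -1, 5, 3] with sum 13. This subarray runs from index 1 to index 5.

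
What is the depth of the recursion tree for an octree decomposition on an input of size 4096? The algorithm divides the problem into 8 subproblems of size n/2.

For divide and conquer with division factor 2:

Problem sizes at each level:
Level 0: 4096
Level 1: 2048
Level 2: 1024
Level 3: 512
Level 4: 256
Level 5: 128
Level 6: 64
Level 7: 32
Level 8: 16
Level 9: 8
Level 10: 4
Level 11: 2
Level 12: 1

The root is level 0 and the size-1 base case is level 12 (the tree spans levels 0 through 12, i.e. 13 levels counting the root), so the depth is the number of divisions: log_2(4096) = 12

The recursion tree depth is log_2(4096) = 12. At each level, the problem size is divided by 2, so it takes 12 divisions to reduce to a base case of size 1. The algorithm makes 8 recursive calls at each level.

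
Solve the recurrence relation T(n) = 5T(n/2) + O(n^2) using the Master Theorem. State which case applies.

Master Theorem for T(n) = 5T(n/2) + O(n^2):

a = 5, b = 2, c = 2
log_b(a) = log_2(5) = 2.3219

Case 1: c = 2 < log_2(5) = 2.3219
T(n) = O(n^(log_2 5))

For T(n) = 5T(n/2) + O(n^2): log_2(5) = 2.3219. This is Case 1 of the Master Theorem (c < log_b(a), work dominated by leaves), giving O(n^(log_2 5)).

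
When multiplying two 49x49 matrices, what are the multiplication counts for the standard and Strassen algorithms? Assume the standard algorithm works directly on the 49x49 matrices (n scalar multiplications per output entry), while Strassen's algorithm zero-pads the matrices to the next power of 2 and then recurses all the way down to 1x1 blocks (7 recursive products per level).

Matrix multiplication for 49x49 matrices:

Strassen's algorithm requires power-of-2 dimensions. Pad 49x49 to 64x64 (next power of 2).

Standard algorithm: 49^3 = 117649 multiplications
Strassen's algorithm: 7^(log2(64)) = 7^6 = 117649 multiplications
Savings: 117649 - 117649 = 0 multiplications

Standard: 117649 multiplications (49^3). Strassen: 117649 multiplications (7^6, after padding to 64x64). Strassen reduces 8 recursive multiplications to 7 at each level.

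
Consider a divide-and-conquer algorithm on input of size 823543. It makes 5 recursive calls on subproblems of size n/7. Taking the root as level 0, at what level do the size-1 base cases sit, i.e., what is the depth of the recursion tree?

For divide and conquer with division factor 7:

Problem sizes at each level:
Level 0: 823543
Level 1: 117649
Level 2: 16807
Level 3: 2401
Level 4: 343
Level 5: 49
Level 6: 7
Level 7: 1

The root is level 0 and the size-1 base case is level 7 (the tree spans levels 0 through 7, i.e. 8 levels counting the root), so the depth is the number of divisions: log_7(823543) = 7

The recursion tree depth is log_7(823543) = 7. At each level, the problem size is divided by 7, so it takes 7 divisions to reduce to a base case of size 1. The algorithm makes 5 recursive calls at each level.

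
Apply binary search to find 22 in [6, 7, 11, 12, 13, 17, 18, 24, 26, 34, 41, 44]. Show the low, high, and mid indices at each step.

Binary search for 22 in [6, 7, 11, 12, 13, 17, 18, 24, 26, 34, 41, 44]:

lo=0, hi=11, mid=5, arr[mid]=17 -> 17 < 22, search right half
lo=6, hi=11, mid=8, arr[mid]=26 -> 26 > 22, search left half
lo=6, hi=7, mid=6, arr[mid]=18 -> 18 < 22, search right half
lo=7, hi=7, mid=7, arr[mid]=24 -> 24 > 22, search left half
lo=7 > hi=6, target 22 not found

Binary search determines that 22 is not in the array after 4 comparisons. The search space was exhausted without finding the target.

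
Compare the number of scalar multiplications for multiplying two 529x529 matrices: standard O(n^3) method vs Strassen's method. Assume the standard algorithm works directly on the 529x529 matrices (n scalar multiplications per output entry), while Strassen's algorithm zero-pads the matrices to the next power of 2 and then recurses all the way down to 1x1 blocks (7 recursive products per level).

Matrix multiplication for 529x529 matrices:

Strassen's algorithm requires power-of-2 dimensions. Pad 529x529 to 1024x1024 (next power of 2).

Standard algorithm: 529^3 = 148035889 multiplications
Strassen's algorithm: 7^(log2(1024)) = 7^10 = 282475249 multiplications
Difference: 148035889 - 282475249 = -134439360 (Strassen uses MORE here due to padding overhead — for small or just-over-power-of-2 n, padding can outweigh the per-level savings)

Standard: 148035889 multiplications (529^3). Strassen: 282475249 multiplications (7^10, after padding to 1024x1024). Strassen reduces 8 recursive multiplications to 7 at each level.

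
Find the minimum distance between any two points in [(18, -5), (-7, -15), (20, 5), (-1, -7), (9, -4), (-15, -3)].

Computing all pairwise distances among 6 points:

d((18, -5), (-7, -15)) = 26.9258
d((18, -5), (20, 5)) = 10.198
d((18, -5), (-1, -7)) = 19.105
d((18, -5), (9, -4)) = 9.0554 <-- minimum
d((18, -5), (-15, -3)) = 33.0606
d((-7, -15), (20, 5)) = 33.6006
d((-7, -15), (-1, -7)) = 10.0
d((-7, -15), (9, -4)) = 19.4165
d((-7, -15), (-15, -3)) = 14.4222
d((20, 5), (-1, -7)) = 24.1868
d((20, 5), (9, -4)) = 14.2127
d((20, 5), (-15, -3)) = 35.9026
d((-1, -7), (9, -4)) = 10.4403
d((-1, -7), (-15, -3)) = 14.5602
d((9, -4), (-15, -3)) = 24.0208

Closest pair: (18, -5) and (9, -4) with distance 9.0554

The closest pair is (18, -5) and (9, -4) with Euclidean distance 9.0554. For 6 points, brute-force pairwise comparison is shown above. For large n, the divide-and-conquer algorithm (sort by x, recurse on halves, check the dividing strip) achieves O(n log n).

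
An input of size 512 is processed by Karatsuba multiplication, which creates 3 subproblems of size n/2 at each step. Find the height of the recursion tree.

For divide and conquer with division factor 2:

Problem sizes at each level:
Level 0: 512
Level 1: 256
Level 2: 128
Level 3: 64
Level 4: 32
Level 5: 16
Level 6: 8
Level 7: 4
Level 8: 2
Level 9: 1

The root is level 0 and the size-1 base case is level 9 (the tree spans levels 0 through 9, i.e. 10 levels counting the root), so the depth is the number of divisions: log_2(512) = 9

The recursion tree depth is log_2(512) = 9. At each level, the problem size is divided by 2, so it takes 9 divisions to reduce to a base case of size 1. The algorithm makes 3 recursive calls at each level.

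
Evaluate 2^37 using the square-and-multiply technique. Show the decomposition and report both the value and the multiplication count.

Computing 2^37 by squaring (build up from 2^1; each line after the first costs one multiplication):

2^1 = 2
2^2 = (2^1)^2 = 2^2 = 4
2^4 = (2^2)^2 = 4^2 = 16
2^8 = (2^4)^2 = 16^2 = 256
2^9 = 2 * 2^8 = 2 * 256 = 512
2^18 = (2^9)^2 = 512^2 = 262144
2^36 = (2^18)^2 = 262144^2 = 68719476736
2^37 = 2 * 2^36 = 2 * 68719476736 = 137438953472

Result: 137438953472
Multiplications needed: 7 (7 lines after 2^1)

2^37 = 137438953472. Using exponentiation by squaring, this requires 7 multiplications. The key idea: if the exponent is even, square the half-power; if odd, multiply by the base once.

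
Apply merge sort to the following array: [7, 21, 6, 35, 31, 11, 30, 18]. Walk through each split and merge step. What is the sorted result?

Merge sort trace:

Split: [7, 21, 6, 35, 31, 11, 30, 18] -> [7, 21, 6, 35] and [31, 11, 30, 18]
  Split: [7, 21, 6, 35] -> [7, 21] and [6, 35]
    Split: [7, 21] -> [7] and [21]
    Merge: [7] + [21] -> [7, 21]
    Split: [6, 35] -> [6] and [35]
    Merge: [6] + [35] -> [6, 35]
  Merge: [7, 21] + [6, 35] -> [6, 7, 21, 35]
  Split: [31, 11, 30, 18] -> [31, 11] and [30, 18]
    Split: [31, 11] -> [31] and [11]
    Merge: [31] + [11] -> [11, 31]
    Split: [30, 18] -> [30] and [18]
    Merge: [30] + [18] -> [18, 30]
  Merge: [11, 31] + [18, 30] -> [11, 18, 30, 31]
Merge: [6, 7, 21, 35] + [11, 18, 30, 31] -> [6, 7, 11, 18, 21, 30, 31, 35]

Final sorted array: [6, 7, 11, 18, 21, 30, 31, 35]

The merge sort proceeds by recursively splitting the array and merging sorted halves.
After all merges, the sorted array is [6, 7, 11, 18, 21, 30, 31, 35].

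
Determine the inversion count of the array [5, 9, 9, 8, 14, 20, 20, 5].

Finding inversions in [5, 9, 9, 8, 14, 20, 20, 5]:

(1, 3): arr[1]=9 > arr[3]=8
(1, 7): arr[1]=9 > arr[7]=5
(2, 3): arr[2]=9 > arr[3]=8
(2, 7): arr[2]=9 > arr[7]=5
(3, 7): arr[3]=8 > arr[7]=5
(4, 7): arr[4]=14 > arr[7]=5
(5, 7): arr[5]=20 > arr[7]=5
(6, 7): arr[6]=20 > arr[7]=5

Total inversions: 8

The array has 8 inversion(s): (1,3), (1,7), (2,3), (2,7), (3,7), (4,7), (5,7), (6,7). Each pair (i,j) satisfies i < j and arr[i] > arr[j].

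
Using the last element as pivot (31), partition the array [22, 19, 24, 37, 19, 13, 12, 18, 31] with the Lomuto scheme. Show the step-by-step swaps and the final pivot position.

Lomuto partition with pivot = 31:

Initial array: [22, 19, 24, 37, 19, 13, 12, 18, 31]

arr[0]=22 <= 31: swap with position 0, array becomes [22, 19, 24, 37, 19, 13, 12, 18, 31]
arr[1]=19 <= 31: swap with position 1, array becomes [22, 19, 24, 37, 19, 13, 12, 18, 31]
arr[2]=24 <= 31: swap with position 2, array becomes [22, 19, 24, 37, 19, 13, 12, 18, 31]
arr[3]=37 > 31: no swap
arr[4]=19 <= 31: swap with position 3, array becomes [22, 19, 24, 19, 37, 13, 12, 18, 31]
arr[5]=13 <= 31: swap with position 4, array becomes [22, 19, 24, 19, 13, 37, 12, 18, 31]
arr[6]=12 <= 31: swap with position 5, array becomes [22, 19, 24, 19, 13, 12, 37, 18, 31]
arr[7]=18 <= 31: swap with position 6, array becomes [22, 19, 24, 19, 13, 12, 18, 37, 31]

Place pivot at position 7: [22, 19, 24, 19, 13, 12, 18, 31, 37]
Pivot position: 7

After partitioning with pivot 31, the array becomes [22, 19, 24, 19, 13, 12, 18, 31, 37]. The pivot is placed at index 7. All elements to the left of the pivot are <= 31, and all elements to the right are > 31.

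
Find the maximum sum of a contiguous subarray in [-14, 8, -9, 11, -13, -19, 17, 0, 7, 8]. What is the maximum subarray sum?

Using Kadane's algorithm on [-14, 8, -9, 11, -13, -19, 17, 0, 7, 8]:

Scanning through the array:
Position 1 (value 8): max_ending_here = 8, max_so_far = 8
Position 2 (value -9): max_ending_here = -1, max_so_far = 8
Position 3 (value 11): max_ending_here = 11, max_so_far = 11
Position 4 (value -13): max_ending_here = -2, max_so_far = 11
Position 5 (value -19): max_ending_here = -19, max_so_far = 11
Position 6 (value 17): max_ending_here = 17, max_so_far = 17
Position 7 (value 0): max_ending_here = 17, max_so_far = 17
Position 8 (value 7): max_ending_here = 24, max_so_far = 24
Position 9 (value 8): max_ending_here = 32, max_so_far = 32

Maximum subarray: [17, 0, 7, 8]
Maximum sum: 32

The maximum subarray is [17, 0, 7, 8] with sum 32. This subarray runs from index 6 to index 9.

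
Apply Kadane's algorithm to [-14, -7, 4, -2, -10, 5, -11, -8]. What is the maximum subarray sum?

Using Kadane's algorithm on [-14, -7, 4, -2, -10, 5, -11, -8]:

Scanning through the array:
Position 1 (value -7): max_ending_here = -7, max_so_far = -7
Position 2 (value 4): max_ending_here = 4, max_so_far = 4
Position 3 (value -2): max_ending_here = 2, max_so_far = 4
Position 4 (value -10): max_ending_here = -8, max_so_far = 4
Position 5 (value 5): max_ending_here = 5, max_so_far = 5
Position 6 (value -11): max_ending_here = -6, max_so_far = 5
Position 7 (value -8): max_ending_here = -8, max_so_far = 5

Maximum subarray: [5]
Maximum sum: 5

The maximum subarray is [5] with sum 5. This subarray runs from index 5 to index 5.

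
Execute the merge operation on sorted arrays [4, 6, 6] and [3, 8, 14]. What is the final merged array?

Merging process:

Compare 4 vs 3: take 3 from right. Merged: [3]
Compare 4 vs 8: take 4 from left. Merged: [3, 4]
Compare 6 vs 8: take 6 from left. Merged: [3, 4, 6]
Compare 6 vs 8: take 6 from left. Merged: [3, 4, 6, 6]
Append remaining from right: [8, 14]. Merged: [3, 4, 6, 6, 8, 14]

Final merged array: [3, 4, 6, 6, 8, 14]
Total comparisons: 4

The merged array is [3, 4, 6, 6, 8, 14], requiring 4 comparisons. The merge step runs in O(n) time where n is the total number of elements.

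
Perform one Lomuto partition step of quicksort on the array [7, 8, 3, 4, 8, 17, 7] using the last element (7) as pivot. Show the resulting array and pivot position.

Lomuto partition with pivot = 7:

Initial array: [7, 8, 3, 4, 8, 17, 7]

arr[0]=7 <= 7: swap with position 0, array becomes [7, 8, 3, 4, 8, 17, 7]
arr[1]=8 > 7: no swap
arr[2]=3 <= 7: swap with position 1, array becomes [7, 3, 8, 4, 8, 17, 7]
arr[3]=4 <= 7: swap with position 2, array becomes [7, 3, 4, 8, 8, 17, 7]
arr[4]=8 > 7: no swap
arr[5]=17 > 7: no swap

Place pivot at position 3: [7, 3, 4, 7, 8, 17, 8]
Pivot position: 3

After partitioning with pivot 7, the array becomes [7, 3, 4, 7, 8, 17, 8]. The pivot is placed at index 3. All elements to the left of the pivot are <= 7, and all elements to the right are > 7.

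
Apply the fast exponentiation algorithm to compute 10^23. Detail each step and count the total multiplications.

Computing 10^23 by squaring (build up from 10^1; each line after the first costs one multiplication):

10^1 = 10
10^2 = (10^1)^2 = 10^2 = 100
10^4 = (10^2)^2 = 100^2 = 10000
10^5 = 10 * 10^4 = 10 * 10000 = 100000
10^10 = (10^5)^2 = 100000^2 = 10000000000
10^11 = 10 * 10^10 = 10 * 10000000000 = 100000000000
10^22 = (10^11)^2 = 100000000000^2 = 10000000000000000000000
10^23 = 10 * 10^22 = 10 * 10000000000000000000000 = 100000000000000000000000

Result: 100000000000000000000000
Multiplications needed: 7 (7 lines after 10^1)

10^23 = 100000000000000000000000. Using exponentiation by squaring, this requires 7 multiplications. The key idea: if the exponent is even, square the half-power; if odd, multiply by the base once.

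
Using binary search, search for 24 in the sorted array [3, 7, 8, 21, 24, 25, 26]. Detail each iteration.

Binary search for 24 in [3, 7, 8, 21, 24, 25, 26]:

lo=0, hi=6, mid=3, arr[mid]=21 -> 21 < 24, search right half
lo=4, hi=6, mid=5, arr[mid]=25 -> 25 > 24, search left half
lo=4, hi=4, mid=4, arr[mid]=24 -> Found target at index 4!

Binary search finds 24 at index 4 after 3 comparisons. The search repeatedly halves the search space by comparing with the middle element.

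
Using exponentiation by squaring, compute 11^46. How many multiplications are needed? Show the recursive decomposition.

Computing 11^46 by squaring (build up from 11^1; each line after the first costs one multiplication):

11^1 = 11
11^2 = (11^1)^2 = 11^2 = 121
11^4 = (11^2)^2 = 121^2 = 14641
11^5 = 11 * 11^4 = 11 * 14641 = 161051
11^10 = (11^5)^2 = 161051^2 = 25937424601
11^11 = 11 * 11^10 = 11 * 25937424601 = 285311670611
11^22 = (11^11)^2 = 285311670611^2 = 81402749386839761113321
11^23 = 11 * 11^22 = 11 * 81402749386839761113321 = 895430243255237372246531
11^46 = (11^23)^2 = 895430243255237372246531^2 = 801795320536133573571931534665380233173841533961

Result: 801795320536133573571931534665380233173841533961
Multiplications needed: 8 (8 lines after 11^1)

11^46 = 801795320536133573571931534665380233173841533961. Using exponentiation by squaring, this requires 8 multiplications. The key idea: if the exponent is even, square the half-power; if odd, multiply by the base once.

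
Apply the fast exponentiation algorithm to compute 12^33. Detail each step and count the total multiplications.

Computing 12^33 by squaring (build up from 12^1; each line after the first costs one multiplication):

12^1 = 12
12^2 = (12^1)^2 = 12^2 = 144
12^4 = (12^2)^2 = 144^2 = 20736
12^8 = (12^4)^2 = 20736^2 = 429981696
12^16 = (12^8)^2 = 429981696^2 = 184884258895036416
12^32 = (12^16)^2 = 184884258895036416^2 = 34182189187166852111368841966125056
12^33 = 12 * 12^32 = 12 * 34182189187166852111368841966125056 = 410186270246002225336426103593500672

Result: 410186270246002225336426103593500672
Multiplications needed: 6 (6 lines after 12^1)

12^33 = 410186270246002225336426103593500672. Using exponentiation by squaring, this requires 6 multiplications. The key idea: if the exponent is even, square the half-power; if odd, multiply by the base once.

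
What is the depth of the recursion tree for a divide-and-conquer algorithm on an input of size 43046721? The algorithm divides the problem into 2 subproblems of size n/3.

For divide and conquer with division factor 3:

Problem sizes at each level:
Level 0: 43046721
Level 1: 14348907
Level 2: 4782969
Level 3: 1594323
Level 4: 531441
Level 5: 177147
Level 6: 59049
Level 7: 19683
Level 8: 6561
Level 9: 2187
Level 10: 729
Level 11: 243
Level 12: 81
Level 13: 27
Level 14: 9
Level 15: 3
Level 16: 1

The root is level 0 and the size-1 base case is level 16 (the tree spans levels 0 through 16, i.e. 17 levels counting the root), so the depth is the number of divisions: log_3(43046721) = 16

The recursion tree depth is log_3(43046721) = 16. At each level, the problem size is divided by 3, so it takes 16 divisions to reduce to a base case of size 1. The algorithm makes 2 recursive calls at each level.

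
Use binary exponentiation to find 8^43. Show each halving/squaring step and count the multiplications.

Computing 8^43 by squaring (build up from 8^1; each line after the first costs one multiplication):

8^1 = 8
8^2 = (8^1)^2 = 8^2 = 64
8^4 = (8^2)^2 = 64^2 = 4096
8^5 = 8 * 8^4 = 8 * 4096 = 32768
8^10 = (8^5)^2 = 32768^2 = 1073741824
8^20 = (8^10)^2 = 1073741824^2 = 1152921504606846976
8^21 = 8 * 8^20 = 8 * 1152921504606846976 = 9223372036854775808
8^42 = (8^21)^2 = 9223372036854775808^2 = 85070591730234615865843651857942052864
8^43 = 8 * 8^42 = 8 * 85070591730234615865843651857942052864 = 680564733841876926926749214863536422912

Result: 680564733841876926926749214863536422912
Multiplications needed: 8 (8 lines after 8^1)

8^43 = 680564733841876926926749214863536422912. Using exponentiation by squaring, this requires 8 multiplications. The key idea: if the exponent is even, square the half-power; if odd, multiply by the base once.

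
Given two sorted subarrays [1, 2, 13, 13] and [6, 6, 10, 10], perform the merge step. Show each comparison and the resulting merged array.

Merging process:

Compare 1 vs 6: take 1 from left. Merged: [1]
Compare 2 vs 6: take 2 from left. Merged: [1, 2]
Compare 13 vs 6: take 6 from right. Merged: [1, 2, 6]
Compare 13 vs 6: take 6 from right. Merged: [1, 2, 6, 6]
Compare 13 vs 10: take 10 from right. Merged: [1, 2, 6, 6, 10]
Compare 13 vs 10: take 10 from right. Merged: [1, 2, 6, 6, 10, 10]
Append remaining from left: [13, 13]. Merged: [1, 2, 6, 6, 10, 10, 13, 13]

Final merged array: [1, 2, 6, 6, 10, 10, 13, 13]
Total comparisons: 6

The merged array is [1, 2, 6, 6, 10, 10, 13, 13], requiring 6 comparisons. The merge step runs in O(n) time where n is the total number of elements.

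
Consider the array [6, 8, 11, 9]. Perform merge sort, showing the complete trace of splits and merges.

Merge sort trace:

Split: [6, 8, 11, 9] -> [6, 8] and [11, 9]
  Split: [6, 8] -> [6] and [8]
  Merge: [6] + [8] -> [6, 8]
  Split: [11, 9] -> [11] and [9]
  Merge: [11] + [9] -> [9, 11]
Merge: [6, 8] + [9, 11] -> [6, 8, 9, 11]

Final sorted array: [6, 8, 9, 11]

The merge sort proceeds by recursively splitting the array and merging sorted halves.
After all merges, the sorted array is [6, 8, 9, 11].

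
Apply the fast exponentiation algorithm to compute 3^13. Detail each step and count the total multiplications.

Computing 3^13 by squaring (build up from 3^1; each line after the first costs one multiplication):

3^1 = 3
3^2 = (3^1)^2 = 3^2 = 9
3^3 = 3 * 3^2 = 3 * 9 = 27
3^6 = (3^3)^2 = 27^2 = 729
3^12 = (3^6)^2 = 729^2 = 531441
3^13 = 3 * 3^12 = 3 * 531441 = 1594323

Result: 1594323
Multiplications needed: 5 (5 lines after 3^1)

3^13 = 1594323. Using exponentiation by squaring, this requires 5 multiplications. The key idea: if the exponent is even, square the half-power; if odd, multiply by the base once.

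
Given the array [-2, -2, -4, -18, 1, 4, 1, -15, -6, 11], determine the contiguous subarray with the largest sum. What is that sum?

Using Kadane's algorithm on [-2, -2, -4, -18, 1, 4, 1, -15, -6, 11]:

Scanning through the array:
Position 1 (value -2): max_ending_here = -2, max_so_far = -2
Position 2 (value -4): max_ending_here = -4, max_so_far = -2
Position 3 (value -18): max_ending_here = -18, max_so_far = -2
Position 4 (value 1): max_ending_here = 1, max_so_far = 1
Position 5 (value 4): max_ending_here = 5, max_so_far = 5
Position 6 (value 1): max_ending_here = 6, max_so_far = 6
Position 7 (value -15): max_ending_here = -9, max_so_far = 6
Position 8 (value -6): max_ending_here = -6, max_so_far = 6
Position 9 (value 11): max_ending_here = 11, max_so_far = 11

Maximum subarray: [11]
Maximum sum: 11

The maximum subarray is [11] with sum 11. This subarray runs from index 9 to index 9.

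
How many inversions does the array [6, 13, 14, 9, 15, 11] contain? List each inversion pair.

Finding inversions in [6, 13, 14, 9, 15, 11]:

(1, 3): arr[1]=13 > arr[3]=9
(1, 5): arr[1]=13 > arr[5]=11
(2, 3): arr[2]=14 > arr[3]=9
(2, 5): arr[2]=14 > arr[5]=11
(4, 5): arr[4]=15 > arr[5]=11

Total inversions: 5

The array has 5 inversion(s): (1,3), (1,5), (2,3), (2,5), (4,5). Each pair (i,j) satisfies i < j and arr[i] > arr[j].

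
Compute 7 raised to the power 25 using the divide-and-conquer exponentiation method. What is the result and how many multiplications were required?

Computing 7^25 by squaring (build up from 7^1; each line after the first costs one multiplication):

7^1 = 7
7^2 = (7^1)^2 = 7^2 = 49
7^3 = 7 * 7^2 = 7 * 49 = 343
7^6 = (7^3)^2 = 343^2 = 117649
7^12 = (7^6)^2 = 117649^2 = 13841287201
7^24 = (7^12)^2 = 13841287201^2 = 191581231380566414401
7^25 = 7 * 7^24 = 7 * 191581231380566414401 = 1341068619663964900807

Result: 1341068619663964900807
Multiplications needed: 6 (6 lines after 7^1)

7^25 = 1341068619663964900807. Using exponentiation by squaring, this requires 6 multiplications. The key idea: if the exponent is even, square the half-power; if odd, multiply by the base once.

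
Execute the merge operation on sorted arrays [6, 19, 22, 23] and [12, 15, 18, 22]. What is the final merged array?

Merging process:

Compare 6 vs 12: take 6 from left. Merged: [6]
Compare 19 vs 12: take 12 from right. Merged: [6, 12]
Compare 19 vs 15: take 15 from right. Merged: [6, 12, 15]
Compare 19 vs 18: take 18 from right. Merged: [6, 12, 15, 18]
Compare 19 vs 22: take 19 from left. Merged: [6, 12, 15, 18, 19]
Compare 22 vs 22: take 22 from left. Merged: [6, 12, 15, 18, 19, 22]
Compare 23 vs 22: take 22 from right. Merged: [6, 12, 15, 18, 19, 22, 22]
Append remaining from left: [23]. Merged: [6, 12, 15, 18, 19, 22, 22, 23]

Final merged array: [6, 12, 15, 18, 19, 22, 22, 23]
Total comparisons: 7

The merged array is [6, 12, 15, 18, 19, 22, 22, 23], requiring 7 comparisons. The merge step runs in O(n) time where n is the total number of elements.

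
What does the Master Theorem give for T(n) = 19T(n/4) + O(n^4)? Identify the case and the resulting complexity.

Master Theorem for T(n) = 19T(n/4) + O(n^4):

a = 19, b = 4, c = 4
log_b(a) = log_4(19) = 2.1240

Case 3: c = 4 > log_4(19) = 2.1240
T(n) = O(n^4) = O(n^4)

For T(n) = 19T(n/4) + O(n^4): log_4(19) = 2.1240. This is Case 3 of the Master Theorem (c > log_b(a), work dominated by root), giving O(n^4).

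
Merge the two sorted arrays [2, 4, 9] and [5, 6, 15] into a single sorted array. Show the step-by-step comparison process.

Merging process:

Compare 2 vs 5: take 2 from left. Merged: [2]
Compare 4 vs 5: take 4 from left. Merged: [2, 4]
Compare 9 vs 5: take 5 from right. Merged: [2, 4, 5]
Compare 9 vs 6: take 6 from right. Merged: [2, 4, 5, 6]
Compare 9 vs 15: take 9 from left. Merged: [2, 4, 5, 6, 9]
Append remaining from right: [15]. Merged: [2, 4, 5, 6, 9, 15]

Final merged array: [2, 4, 5, 6, 9, 15]
Total comparisons: 5

The merged array is [2, 4, 5, 6, 9, 15], requiring 5 comparisons. The merge step runs in O(n) time where n is the total number of elements.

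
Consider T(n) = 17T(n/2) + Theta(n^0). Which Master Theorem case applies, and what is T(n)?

Master Theorem for T(n) = 17T(n/2) + O(n^0):

a = 17, b = 2, c = 0
log_b(a) = log_2(17) = 4.0875

Case 1: c = 0 < log_2(17) = 4.0875
T(n) = O(n^(log_2 17))

For T(n) = 17T(n/2) + O(n^0): log_2(17) = 4.0875. This is Case 1 of the Master Theorem (c < log_b(a), work dominated by leaves), giving O(n^(log_2 17)).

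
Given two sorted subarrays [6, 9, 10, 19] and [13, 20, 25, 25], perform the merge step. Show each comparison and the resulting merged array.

Merging process:

Compare 6 vs 13: take 6 from left. Merged: [6]
Compare 9 vs 13: take 9 from left. Merged: [6, 9]
Compare 10 vs 13: take 10 from left. Merged: [6, 9, 10]
Compare 19 vs 13: take 13 from right. Merged: [6, 9, 10, 13]
Compare 19 vs 20: take 19 from left. Merged: [6, 9, 10, 13, 19]
Append remaining from right: [20, 25, 25]. Merged: [6, 9, 10, 13, 19, 20, 25, 25]

Final merged array: [6, 9, 10, 13, 19, 20, 25, 25]
Total comparisons: 5

The merged array is [6, 9, 10, 13, 19, 20, 25, 25], requiring 5 comparisons. The merge step runs in O(n) time where n is the total number of elements.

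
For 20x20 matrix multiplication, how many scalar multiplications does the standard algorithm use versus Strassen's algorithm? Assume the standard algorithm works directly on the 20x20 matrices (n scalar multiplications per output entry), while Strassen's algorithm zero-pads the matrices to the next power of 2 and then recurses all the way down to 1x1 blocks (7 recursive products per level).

Matrix multiplication for 20x20 matrices:

Strassen's algorithm requires power-of-2 dimensions. Pad 20x20 to 32x32 (next power of 2).

Standard algorithm: 20^3 = 8000 multiplications
Strassen's algorithm: 7^(log2(32)) = 7^5 = 16807 multiplications
Difference: 8000 - 16807 = -8807 (Strassen uses MORE here due to padding overhead — for small or just-over-power-of-2 n, padding can outweigh the per-level savings)

Standard: 8000 multiplications (20^3). Strassen: 16807 multiplications (7^5, after padding to 32x32). Strassen reduces 8 recursive multiplications to 7 at each level.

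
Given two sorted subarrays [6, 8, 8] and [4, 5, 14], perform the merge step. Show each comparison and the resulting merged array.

Merging process:

Compare 6 vs 4: take 4 from right. Merged: [4]
Compare 6 vs 5: take 5 from right. Merged: [4, 5]
Compare 6 vs 14: take 6 from left. Merged: [4, 5, 6]
Compare 8 vs 14: take 8 from left. Merged: [4, 5, 6, 8]
Compare 8 vs 14: take 8 from left. Merged: [4, 5, 6, 8, 8]
Append remaining from right: [14]. Merged: [4, 5, 6, 8, 8, 14]

Final merged array: [4, 5, 6, 8, 8, 14]
Total comparisons: 5

The merged array is [4, 5, 6, 8, 8, 14], requiring 5 comparisons. The merge step runs in O(n) time where n is the total number of elements.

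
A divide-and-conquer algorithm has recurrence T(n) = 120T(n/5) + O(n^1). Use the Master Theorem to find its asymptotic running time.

Master Theorem for T(n) = 120T(n/5) + O(n^1):

a = 120, b = 5, c = 1
log_b(a) = log_5(120) = 2.9746

Case 1: c = 1 < log_5(120) = 2.9746
T(n) = O(n^(log_5 120))

For T(n) = 120T(n/5) + O(n^1): log_5(120) = 2.9746. This is Case 1 of the Master Theorem (c < log_b(a), work dominated by leaves), giving O(n^(log_5 120)).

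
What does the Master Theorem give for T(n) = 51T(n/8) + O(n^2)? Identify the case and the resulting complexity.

Master Theorem for T(n) = 51T(n/8) + O(n^2):

a = 51, b = 8, c = 2
log_b(a) = log_8(51) = 1.8908

Case 3: c = 2 > log_8(51) = 1.8908
T(n) = O(n^2) = O(n^2)

For T(n) = 51T(n/8) + O(n^2): log_8(51) = 1.8908. This is Case 3 of the Master Theorem (c > log_b(a), work dominated by root), giving O(n^2).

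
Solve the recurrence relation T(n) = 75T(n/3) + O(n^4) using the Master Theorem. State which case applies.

Master Theorem for T(n) = 75T(n/3) + O(n^4):

a = 75, b = 3, c = 4
log_b(a) = log_3(75) = 3.9299

Case 3: c = 4 > log_3(75) = 3.9299
T(n) = O(n^4) = O(n^4)

For T(n) = 75T(n/3) + O(n^4): log_3(75) = 3.9299. This is Case 3 of the Master Theorem (c > log_b(a), work dominated by root), giving O(n^4).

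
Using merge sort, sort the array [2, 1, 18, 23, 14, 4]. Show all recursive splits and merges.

Merge sort trace:

Split: [2, 1, 18, 23, 14, 4] -> [2, 1, 18] and [23, 14, 4]
  Split: [2, 1, 18] -> [2] and [1, 18]
    Split: [1, 18] -> [1] and [18]
    Merge: [1] + [18] -> [1, 18]
  Merge: [2] + [1, 18] -> [1, 2, 18]
  Split: [23, 14, 4] -> [23] and [14, 4]
    Split: [14, 4] -> [14] and [4]
    Merge: [14] + [4] -> [4, 14]
  Merge: [23] + [4, 14] -> [4, 14, 23]
Merge: [1, 2, 18] + [4, 14, 23] -> [1, 2, 4, 14, 18, 23]

Final sorted array: [1, 2, 4, 14, 18, 23]

The merge sort proceeds by recursively splitting the array and merging sorted halves.
After all merges, the sorted array is [1, 2, 4, 14, 18, 23].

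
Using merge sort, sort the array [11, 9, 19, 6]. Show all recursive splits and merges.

Merge sort trace:

Split: [11, 9, 19, 6] -> [11, 9] and [19, 6]
  Split: [11, 9] -> [11] and [9]
  Merge: [11] + [9] -> [9, 11]
  Split: [19, 6] -> [19] and [6]
  Merge: [19] + [6] -> [6, 19]
Merge: [9, 11] + [6, 19] -> [6, 9, 11, 19]

Final sorted array: [6, 9, 11, 19]

The merge sort proceeds by recursively splitting the array and merging sorted halves.
After all merges, the sorted array is [6, 9, 11, 19].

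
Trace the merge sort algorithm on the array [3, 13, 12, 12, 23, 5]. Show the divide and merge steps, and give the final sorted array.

Merge sort trace:

Split: [3, 13, 12, 12, 23, 5] -> [3, 13, 12] and [12, 23, 5]
  Split: [3, 13, 12] -> [3] and [13, 12]
    Split: [13, 12] -> [13] and [12]
    Merge: [13] + [12] -> [12, 13]
  Merge: [3] + [12, 13] -> [3, 12, 13]
  Split: [12, 23, 5] -> [12] and [23, 5]
    Split: [23, 5] -> [23] and [5]
    Merge: [23] + [5] -> [5, 23]
  Merge: [12] + [5, 23] -> [5, 12, 23]
Merge: [3, 12, 13] + [5, 12, 23] -> [3, 5, 12, 12, 13, 23]

Final sorted array: [3, 5, 12, 12, 13, 23]

The merge sort proceeds by recursively splitting the array and merging sorted halves.
After all merges, the sorted array is [3, 5, 12, 12, 13, 23].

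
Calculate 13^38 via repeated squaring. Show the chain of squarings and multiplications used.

Computing 13^38 by squaring (build up from 13^1; each line after the first costs one multiplication):

13^1 = 13
13^2 = (13^1)^2 = 13^2 = 169
13^4 = (13^2)^2 = 169^2 = 28561
13^8 = (13^4)^2 = 28561^2 = 815730721
13^9 = 13 * 13^8 = 13 * 815730721 = 10604499373
13^18 = (13^9)^2 = 10604499373^2 = 112455406951957393129
13^19 = 13 * 13^18 = 13 * 112455406951957393129 = 1461920290375446110677
13^38 = (13^19)^2 = 1461920290375446110677^2 = 2137210935411428674141543654682486133398329

Result: 2137210935411428674141543654682486133398329
Multiplications needed: 7 (7 lines after 13^1)

13^38 = 2137210935411428674141543654682486133398329. Using exponentiation by squaring, this requires 7 multiplications. The key idea: if the exponent is even, square the half-power; if odd, multiply by the base once.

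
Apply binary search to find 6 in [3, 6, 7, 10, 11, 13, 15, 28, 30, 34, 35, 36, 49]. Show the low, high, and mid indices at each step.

Binary search for 6 in [3, 6, 7, 10, 11, 13, 15, 28, 30, 34, 35, 36, 49]:

lo=0, hi=12, mid=6, arr[mid]=15 -> 15 > 6, search left half
lo=0, hi=5, mid=2, arr[mid]=7 -> 7 > 6, search left half
lo=0, hi=1, mid=0, arr[mid]=3 -> 3 < 6, search right half
lo=1, hi=1, mid=1, arr[mid]=6 -> Found target at index 1!

Binary search finds 6 at index 1 after 4 comparisons. The search repeatedly halves the search space by comparing with the middle element.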